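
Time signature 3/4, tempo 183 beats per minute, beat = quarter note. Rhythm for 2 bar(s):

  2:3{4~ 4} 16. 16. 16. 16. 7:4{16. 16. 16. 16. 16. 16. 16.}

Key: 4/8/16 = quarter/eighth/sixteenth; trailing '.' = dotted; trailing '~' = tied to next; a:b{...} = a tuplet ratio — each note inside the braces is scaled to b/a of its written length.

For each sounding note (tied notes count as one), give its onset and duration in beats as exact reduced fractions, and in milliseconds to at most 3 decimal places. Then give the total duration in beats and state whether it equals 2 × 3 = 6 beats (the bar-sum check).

1) 0.0ms=0b +983.607ms=3b
2) 983.607ms=3b +122.951ms=3/8b
3) 1106.557ms=27/8b +122.951ms=3/8b
4) 1229.508ms=15/4b +122.951ms=3/8b
5) 1352.459ms=33/8b +122.951ms=3/8b
6) 1475.41ms=9/2b +70.258ms=3/14b
7) 1545.667ms=33/7b +70.258ms=3/14b
8) 1615.925ms=69/14b +70.258ms=3/14b
9) 1686.183ms=36/7b +70.258ms=3/14b
10) 1756.44ms=75/14b +70.258ms=3/14b
11) 1826.698ms=39/7b +70.258ms=3/14b
12) 1896.956ms=81/14b +70.258ms=3/14b
Σ=6b of 6 (183bpm 3/4) — PASS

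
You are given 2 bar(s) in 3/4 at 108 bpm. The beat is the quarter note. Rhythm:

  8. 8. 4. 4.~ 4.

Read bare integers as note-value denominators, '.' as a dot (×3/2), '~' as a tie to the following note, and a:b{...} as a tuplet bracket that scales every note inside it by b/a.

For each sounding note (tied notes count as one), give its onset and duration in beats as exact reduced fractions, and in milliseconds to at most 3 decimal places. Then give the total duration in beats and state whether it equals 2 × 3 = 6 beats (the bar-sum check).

1) 0.0ms=0b +416.667ms=3/4b
2) 416.667ms=3/4b +416.667ms=3/4b
3) 833.333ms=3/2b +833.333ms=3/2b
4) 1666.667ms=3b +1666.667ms=3b
Σ=6b of 6 (108bpm 3/4) — PASS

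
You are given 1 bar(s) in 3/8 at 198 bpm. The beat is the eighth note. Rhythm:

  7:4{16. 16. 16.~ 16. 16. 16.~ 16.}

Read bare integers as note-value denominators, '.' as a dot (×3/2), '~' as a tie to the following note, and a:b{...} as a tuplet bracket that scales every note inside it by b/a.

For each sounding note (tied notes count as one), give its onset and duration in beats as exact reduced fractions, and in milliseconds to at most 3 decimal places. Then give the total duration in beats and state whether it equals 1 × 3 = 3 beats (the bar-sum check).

1) 0.0ms=0b +129.87ms=3/7b
2) 129.87ms=3/7b +129.87ms=3/7b
3) 259.74ms=6/7b +259.74ms=6/7b
4) 519.481ms=12/7b +129.87ms=3/7b
5) 649.351ms=15/7b +259.74ms=6/7b
Σ=3b of 3 (198bpm 3/8) — PASS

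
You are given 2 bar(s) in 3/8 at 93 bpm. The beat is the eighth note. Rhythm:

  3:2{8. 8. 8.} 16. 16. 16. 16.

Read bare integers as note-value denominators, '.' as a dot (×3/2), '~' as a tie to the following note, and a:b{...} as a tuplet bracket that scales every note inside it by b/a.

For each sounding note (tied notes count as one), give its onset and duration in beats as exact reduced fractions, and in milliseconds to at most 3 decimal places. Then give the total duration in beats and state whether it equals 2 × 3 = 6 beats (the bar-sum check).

1) 0.0ms=0b +645.161ms=1b
2) 645.161ms=1b +645.161ms=1b
3) 1290.323ms=2b +645.161ms=1b
4) 1935.484ms=3b +483.871ms=3/4b
5) 2419.355ms=15/4b +483.871ms=3/4b
6) 2903.226ms=9/2b +483.871ms=3/4b
7) 3387.097ms=21/4b +483.871ms=3/4b
Σ=6b of 6 (93bpm 3/8) — PASS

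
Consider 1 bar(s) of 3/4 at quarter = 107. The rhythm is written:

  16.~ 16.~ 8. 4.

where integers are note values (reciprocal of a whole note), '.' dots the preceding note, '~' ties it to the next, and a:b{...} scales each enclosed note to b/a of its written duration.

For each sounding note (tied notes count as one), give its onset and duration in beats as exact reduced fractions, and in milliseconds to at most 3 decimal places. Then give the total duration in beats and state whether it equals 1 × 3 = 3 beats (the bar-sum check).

1) 0.0ms=0b +841.121ms=3/2b
2) 841.121ms=3/2b +841.121ms=3/2b
Σ=3b of 3 (107bpm 3/4) — PASS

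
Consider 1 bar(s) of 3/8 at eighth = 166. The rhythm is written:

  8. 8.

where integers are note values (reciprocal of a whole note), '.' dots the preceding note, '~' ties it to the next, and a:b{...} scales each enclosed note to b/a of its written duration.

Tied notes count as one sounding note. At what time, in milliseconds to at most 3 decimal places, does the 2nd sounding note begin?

1. 0.0ms @ 0 + 542.169ms (3/2)
2. 542.169ms @ 3/2 + 542.169ms (3/2)

note 2 onset = 3/2b = 542.169ms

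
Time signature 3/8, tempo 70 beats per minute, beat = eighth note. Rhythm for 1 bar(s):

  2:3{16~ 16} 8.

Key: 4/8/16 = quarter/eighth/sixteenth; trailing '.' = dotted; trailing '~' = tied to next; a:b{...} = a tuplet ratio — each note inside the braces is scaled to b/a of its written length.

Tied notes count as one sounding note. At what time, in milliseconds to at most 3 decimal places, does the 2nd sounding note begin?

1. 0.0ms @ 0 + 1285.714ms (3/2)
2. 1285.714ms @ 3/2 + 1285.714ms (3/2)

note 2 onset = 3/2b = 1285.714ms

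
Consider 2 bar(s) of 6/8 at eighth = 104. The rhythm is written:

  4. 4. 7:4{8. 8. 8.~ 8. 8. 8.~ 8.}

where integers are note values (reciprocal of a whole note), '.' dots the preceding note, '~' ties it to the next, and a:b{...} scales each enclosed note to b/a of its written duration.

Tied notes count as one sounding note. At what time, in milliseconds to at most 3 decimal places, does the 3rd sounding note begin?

note 3 onset = 6b = 3461.538ms

1. 0.0ms @ 0 + 1730.769ms (3)
2. 1730.769ms @ 3 + 1730.769ms (3)
3. 3461.538ms @ 6 + 494.505ms (6/7)
4. 3956.044ms @ 48/7 + 494.505ms (6/7)
5. 4450.549ms @ 54/7 + 989.011ms (12/7)
6. 5439.56ms @ 66/7 + 494.505ms (6/7)
7. 5934.066ms @ 72/7 + 989.011ms (12/7)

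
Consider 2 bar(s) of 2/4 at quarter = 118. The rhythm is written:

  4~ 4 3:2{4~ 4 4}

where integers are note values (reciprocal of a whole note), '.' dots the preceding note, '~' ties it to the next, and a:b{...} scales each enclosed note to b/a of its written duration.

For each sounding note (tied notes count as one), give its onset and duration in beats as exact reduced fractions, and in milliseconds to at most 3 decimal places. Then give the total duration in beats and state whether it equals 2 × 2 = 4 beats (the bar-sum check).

1) 0.0ms=0b +1016.949ms=2b
2) 1016.949ms=2b +677.966ms=4/3b
3) 1694.915ms=10/3b +338.983ms=2/3b
Σ=4b of 4 (118bpm 2/4) — PASS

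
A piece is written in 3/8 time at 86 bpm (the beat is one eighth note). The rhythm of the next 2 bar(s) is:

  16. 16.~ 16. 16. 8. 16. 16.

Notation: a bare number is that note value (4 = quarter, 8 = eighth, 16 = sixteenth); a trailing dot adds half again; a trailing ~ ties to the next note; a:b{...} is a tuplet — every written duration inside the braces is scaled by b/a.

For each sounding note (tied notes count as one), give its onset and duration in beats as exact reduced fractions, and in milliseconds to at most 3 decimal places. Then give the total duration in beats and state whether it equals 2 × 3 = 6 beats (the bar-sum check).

1) 0.0ms=0b +523.256ms=3/4b
2) 523.256ms=3/4b +1046.512ms=3/2b
3) 1569.767ms=9/4b +523.256ms=3/4b
4) 2093.023ms=3b +1046.512ms=3/2b
5) 3139.535ms=9/2b +523.256ms=3/4b
6) 3662.791ms=21/4b +523.256ms=3/4b
Σ=6b of 6 (86bpm 3/8) — PASS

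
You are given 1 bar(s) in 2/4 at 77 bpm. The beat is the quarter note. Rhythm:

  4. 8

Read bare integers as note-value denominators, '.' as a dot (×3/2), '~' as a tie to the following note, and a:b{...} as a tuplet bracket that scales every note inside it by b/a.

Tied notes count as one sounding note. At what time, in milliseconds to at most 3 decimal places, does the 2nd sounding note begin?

1. 0.0ms @ 0 + 1168.831ms (3/2)
2. 1168.831ms @ 3/2 + 389.61ms (1/2)

note 2 onset = 3/2b = 1168.831ms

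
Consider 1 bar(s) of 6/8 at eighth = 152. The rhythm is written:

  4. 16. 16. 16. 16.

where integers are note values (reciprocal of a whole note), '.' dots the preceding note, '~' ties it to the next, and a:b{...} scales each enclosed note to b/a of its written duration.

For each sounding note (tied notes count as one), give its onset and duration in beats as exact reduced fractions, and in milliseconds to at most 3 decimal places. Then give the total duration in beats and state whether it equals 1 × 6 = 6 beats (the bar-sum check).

1) 0.0ms=0b +1184.211ms=3b
2) 1184.211ms=3b +296.053ms=3/4b
3) 1480.263ms=15/4b +296.053ms=3/4b
4) 1776.316ms=9/2b +296.053ms=3/4b
5) 2072.368ms=21/4b +296.053ms=3/4b
Σ=6b of 6 (152bpm 6/8) — PASS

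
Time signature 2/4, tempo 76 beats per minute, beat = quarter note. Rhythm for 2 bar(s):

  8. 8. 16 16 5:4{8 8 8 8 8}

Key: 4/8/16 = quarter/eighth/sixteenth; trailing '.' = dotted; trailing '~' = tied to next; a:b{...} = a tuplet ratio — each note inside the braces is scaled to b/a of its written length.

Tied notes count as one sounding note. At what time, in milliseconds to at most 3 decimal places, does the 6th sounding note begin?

note 6 onset = 12/5b = 1894.737ms

1. 0.0ms @ 0 + 592.105ms (3/4)
2. 592.105ms @ 3/4 + 592.105ms (3/4)
3. 1184.211ms @ 3/2 + 197.368ms (1/4)
4. 1381.579ms @ 7/4 + 197.368ms (1/4)
5. 1578.947ms @ 2 + 315.789ms (2/5)
6. 1894.737ms @ 12/5 + 315.789ms (2/5)
7. 2210.526ms @ 14/5 + 315.789ms (2/5)
8. 2526.316ms @ 16/5 + 315.789ms (2/5)
9. 2842.105ms @ 18/5 + 315.789ms (2/5)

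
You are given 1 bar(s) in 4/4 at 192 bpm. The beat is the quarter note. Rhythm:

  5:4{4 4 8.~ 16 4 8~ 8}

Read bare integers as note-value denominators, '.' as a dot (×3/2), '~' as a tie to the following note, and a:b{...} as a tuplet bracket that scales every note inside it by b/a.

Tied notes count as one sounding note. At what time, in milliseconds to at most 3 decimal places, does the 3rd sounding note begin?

note 3 onset = 8/5b = 500.0ms

1. 0.0ms @ 0 + 250.0ms (4/5)
2. 250.0ms @ 4/5 + 250.0ms (4/5)
3. 500.0ms @ 8/5 + 250.0ms (4/5)
4. 750.0ms @ 12/5 + 250.0ms (4/5)
5. 1000.0ms @ 16/5 + 250.0ms (4/5)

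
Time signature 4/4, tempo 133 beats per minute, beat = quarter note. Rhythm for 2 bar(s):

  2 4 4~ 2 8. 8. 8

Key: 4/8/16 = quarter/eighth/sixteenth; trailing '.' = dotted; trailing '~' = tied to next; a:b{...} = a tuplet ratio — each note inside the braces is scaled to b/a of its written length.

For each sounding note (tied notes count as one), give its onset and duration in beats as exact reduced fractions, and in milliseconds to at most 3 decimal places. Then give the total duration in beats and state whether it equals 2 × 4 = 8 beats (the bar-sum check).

1) 0.0ms=0b +902.256ms=2b
2) 902.256ms=2b +451.128ms=1b
3) 1353.383ms=3b +1353.383ms=3b
4) 2706.767ms=6b +338.346ms=3/4b
5) 3045.113ms=27/4b +338.346ms=3/4b
6) 3383.459ms=15/2b +225.564ms=1/2b
Σ=8b of 8 (133bpm 4/4) — PASS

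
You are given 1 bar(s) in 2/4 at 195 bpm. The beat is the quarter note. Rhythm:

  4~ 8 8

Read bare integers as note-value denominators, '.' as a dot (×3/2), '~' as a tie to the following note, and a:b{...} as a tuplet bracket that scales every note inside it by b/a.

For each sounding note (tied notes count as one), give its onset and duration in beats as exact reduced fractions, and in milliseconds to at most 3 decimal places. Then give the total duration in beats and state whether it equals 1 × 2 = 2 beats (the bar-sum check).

1) 0.0ms=0b +461.538ms=3/2b
2) 461.538ms=3/2b +153.846ms=1/2b
Σ=2b of 2 (195bpm 2/4) — PASS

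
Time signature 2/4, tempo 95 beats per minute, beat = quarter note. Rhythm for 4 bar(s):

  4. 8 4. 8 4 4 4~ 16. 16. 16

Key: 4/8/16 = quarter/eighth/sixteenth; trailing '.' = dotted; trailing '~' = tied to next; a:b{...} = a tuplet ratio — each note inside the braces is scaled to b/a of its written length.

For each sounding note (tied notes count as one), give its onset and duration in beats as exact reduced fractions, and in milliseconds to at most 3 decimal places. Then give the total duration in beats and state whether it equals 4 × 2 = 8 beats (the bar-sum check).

1) 0.0ms=0b +947.368ms=3/2b
2) 947.368ms=3/2b +315.789ms=1/2b
3) 1263.158ms=2b +947.368ms=3/2b
4) 2210.526ms=7/2b +315.789ms=1/2b
5) 2526.316ms=4b +631.579ms=1b
6) 3157.895ms=5b +631.579ms=1b
7) 3789.474ms=6b +868.421ms=11/8b
8) 4657.895ms=59/8b +236.842ms=3/8b
9) 4894.737ms=31/4b +157.895ms=1/4b
Σ=8b of 8 (95bpm 2/4) — PASS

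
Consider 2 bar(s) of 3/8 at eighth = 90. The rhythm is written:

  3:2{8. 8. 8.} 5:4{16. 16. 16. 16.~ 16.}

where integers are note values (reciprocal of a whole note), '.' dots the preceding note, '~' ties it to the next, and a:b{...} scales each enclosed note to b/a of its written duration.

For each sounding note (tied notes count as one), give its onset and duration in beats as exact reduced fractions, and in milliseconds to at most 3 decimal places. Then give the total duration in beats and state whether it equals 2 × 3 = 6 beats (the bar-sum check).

1) 0.0ms=0b +666.667ms=1b
2) 666.667ms=1b +666.667ms=1b
3) 1333.333ms=2b +666.667ms=1b
4) 2000.0ms=3b +400.0ms=3/5b
5) 2400.0ms=18/5b +400.0ms=3/5b
6) 2800.0ms=21/5b +400.0ms=3/5b
7) 3200.0ms=24/5b +800.0ms=6/5b
Σ=6b of 6 (90bpm 3/8) — PASS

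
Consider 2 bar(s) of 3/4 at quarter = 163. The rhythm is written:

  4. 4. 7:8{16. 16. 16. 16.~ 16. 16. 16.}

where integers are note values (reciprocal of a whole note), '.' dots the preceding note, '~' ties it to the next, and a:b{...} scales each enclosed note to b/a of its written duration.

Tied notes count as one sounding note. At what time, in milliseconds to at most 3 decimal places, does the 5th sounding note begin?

note 5 onset = 27/7b = 1419.807ms

1. 0.0ms @ 0 + 552.147ms (3/2)
2. 552.147ms @ 3/2 + 552.147ms (3/2)
3. 1104.294ms @ 3 + 157.756ms (3/7)
4. 1262.051ms @ 24/7 + 157.756ms (3/7)
5. 1419.807ms @ 27/7 + 157.756ms (3/7)
6. 1577.564ms @ 30/7 + 315.513ms (6/7)
7. 1893.076ms @ 36/7 + 157.756ms (3/7)
8. 2050.833ms @ 39/7 + 157.756ms (3/7)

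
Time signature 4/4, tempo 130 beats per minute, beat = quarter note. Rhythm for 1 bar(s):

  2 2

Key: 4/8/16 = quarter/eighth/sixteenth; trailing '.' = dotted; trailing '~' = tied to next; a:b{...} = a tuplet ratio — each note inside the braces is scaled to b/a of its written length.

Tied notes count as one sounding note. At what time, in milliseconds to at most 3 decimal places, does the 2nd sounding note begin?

1. 0.0ms @ 0 + 923.077ms (2)
2. 923.077ms @ 2 + 923.077ms (2)

note 2 onset = 2b = 923.077ms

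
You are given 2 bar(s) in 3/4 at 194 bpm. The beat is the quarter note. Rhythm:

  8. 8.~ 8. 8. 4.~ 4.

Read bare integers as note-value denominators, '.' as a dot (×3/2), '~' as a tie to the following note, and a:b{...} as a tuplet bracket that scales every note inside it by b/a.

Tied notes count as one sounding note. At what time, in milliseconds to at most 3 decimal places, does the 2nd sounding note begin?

note 2 onset = 3/4b = 231.959ms

1. 0.0ms @ 0 + 231.959ms (3/4)
2. 231.959ms @ 3/4 + 463.918ms (3/2)
3. 695.876ms @ 9/4 + 231.959ms (3/4)
4. 927.835ms @ 3 + 927.835ms (3)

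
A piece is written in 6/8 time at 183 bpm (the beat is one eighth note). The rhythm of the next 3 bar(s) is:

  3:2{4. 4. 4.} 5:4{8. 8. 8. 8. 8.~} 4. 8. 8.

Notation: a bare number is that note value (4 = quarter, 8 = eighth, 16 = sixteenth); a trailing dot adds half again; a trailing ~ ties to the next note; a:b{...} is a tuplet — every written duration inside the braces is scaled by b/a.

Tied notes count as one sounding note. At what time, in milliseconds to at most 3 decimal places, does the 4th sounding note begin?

note 4 onset = 6b = 1967.213ms

1. 0.0ms @ 0 + 655.738ms (2)
2. 655.738ms @ 2 + 655.738ms (2)
3. 1311.475ms @ 4 + 655.738ms (2)
4. 1967.213ms @ 6 + 393.443ms (6/5)
5. 2360.656ms @ 36/5 + 393.443ms (6/5)
6. 2754.098ms @ 42/5 + 393.443ms (6/5)
7. 3147.541ms @ 48/5 + 393.443ms (6/5)
8. 3540.984ms @ 54/5 + 1377.049ms (21/5)
9. 4918.033ms @ 15 + 491.803ms (3/2)
10. 5409.836ms @ 33/2 + 491.803ms (3/2)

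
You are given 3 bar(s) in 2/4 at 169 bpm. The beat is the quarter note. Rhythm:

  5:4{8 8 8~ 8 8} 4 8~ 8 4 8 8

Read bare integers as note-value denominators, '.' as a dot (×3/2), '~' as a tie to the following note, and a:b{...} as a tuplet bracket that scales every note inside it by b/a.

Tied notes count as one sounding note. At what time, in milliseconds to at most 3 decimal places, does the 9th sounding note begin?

note 9 onset = 11/2b = 1952.663ms

1. 0.0ms @ 0 + 142.012ms (2/5)
2. 142.012ms @ 2/5 + 142.012ms (2/5)
3. 284.024ms @ 4/5 + 284.024ms (4/5)
4. 568.047ms @ 8/5 + 142.012ms (2/5)
5. 710.059ms @ 2 + 355.03ms (1)
6. 1065.089ms @ 3 + 355.03ms (1)
7. 1420.118ms @ 4 + 355.03ms (1)
8. 1775.148ms @ 5 + 177.515ms (1/2)
9. 1952.663ms @ 11/2 + 177.515ms (1/2)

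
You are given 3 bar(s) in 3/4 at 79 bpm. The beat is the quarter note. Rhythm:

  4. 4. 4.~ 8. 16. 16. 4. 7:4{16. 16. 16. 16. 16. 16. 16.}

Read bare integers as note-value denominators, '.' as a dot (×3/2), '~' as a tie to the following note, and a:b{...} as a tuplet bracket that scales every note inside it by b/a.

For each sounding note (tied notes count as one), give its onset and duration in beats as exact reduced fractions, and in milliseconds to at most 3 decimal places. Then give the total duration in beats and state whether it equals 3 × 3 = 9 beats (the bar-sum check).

1) 0.0ms=0b +1139.241ms=3/2b
2) 1139.241ms=3/2b +1139.241ms=3/2b
3) 2278.481ms=3b +1708.861ms=9/4b
4) 3987.342ms=21/4b +284.81ms=3/8b
5) 4272.152ms=45/8b +284.81ms=3/8b
6) 4556.962ms=6b +1139.241ms=3/2b
7) 5696.203ms=15/2b +162.749ms=3/14b
8) 5858.951ms=54/7b +162.749ms=3/14b
9) 6021.7ms=111/14b +162.749ms=3/14b
10) 6184.448ms=57/7b +162.749ms=3/14b
11) 6347.197ms=117/14b +162.749ms=3/14b
12) 6509.946ms=60/7b +162.749ms=3/14b
13) 6672.694ms=123/14b +162.749ms=3/14b
Σ=9b of 9 (79bpm 3/4) — PASS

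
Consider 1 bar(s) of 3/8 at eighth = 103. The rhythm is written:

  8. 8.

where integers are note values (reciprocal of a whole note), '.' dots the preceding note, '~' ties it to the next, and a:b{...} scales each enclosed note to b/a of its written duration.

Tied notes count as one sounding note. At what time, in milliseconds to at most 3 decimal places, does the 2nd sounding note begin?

1. 0.0ms @ 0 + 873.786ms (3/2)
2. 873.786ms @ 3/2 + 873.786ms (3/2)

note 2 onset = 3/2b = 873.786ms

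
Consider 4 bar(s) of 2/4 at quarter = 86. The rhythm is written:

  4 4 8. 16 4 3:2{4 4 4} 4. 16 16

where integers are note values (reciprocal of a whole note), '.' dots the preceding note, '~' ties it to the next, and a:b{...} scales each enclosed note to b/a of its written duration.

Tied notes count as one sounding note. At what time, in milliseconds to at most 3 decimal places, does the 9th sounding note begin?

note 9 onset = 6b = 4186.047ms

1. 0.0ms @ 0 + 697.674ms (1)
2. 697.674ms @ 1 + 697.674ms (1)
3. 1395.349ms @ 2 + 523.256ms (3/4)
4. 1918.605ms @ 11/4 + 174.419ms (1/4)
5. 2093.023ms @ 3 + 697.674ms (1)
6. 2790.698ms @ 4 + 465.116ms (2/3)
7. 3255.814ms @ 14/3 + 465.116ms (2/3)
8. 3720.93ms @ 16/3 + 465.116ms (2/3)
9. 4186.047ms @ 6 + 1046.512ms (3/2)
10. 5232.558ms @ 15/2 + 174.419ms (1/4)
11. 5406.977ms @ 31/4 + 174.419ms (1/4)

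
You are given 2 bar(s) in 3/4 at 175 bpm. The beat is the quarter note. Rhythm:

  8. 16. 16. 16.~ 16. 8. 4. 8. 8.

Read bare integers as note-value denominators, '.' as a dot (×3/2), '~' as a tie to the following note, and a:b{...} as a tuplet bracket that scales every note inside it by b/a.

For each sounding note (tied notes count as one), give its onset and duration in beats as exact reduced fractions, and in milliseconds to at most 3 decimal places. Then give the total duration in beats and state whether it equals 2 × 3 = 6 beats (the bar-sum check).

1) 0.0ms=0b +257.143ms=3/4b
2) 257.143ms=3/4b +128.571ms=3/8b
3) 385.714ms=9/8b +128.571ms=3/8b
4) 514.286ms=3/2b +257.143ms=3/4b
5) 771.429ms=9/4b +257.143ms=3/4b
6) 1028.571ms=3b +514.286ms=3/2b
7) 1542.857ms=9/2b +257.143ms=3/4b
8) 1800.0ms=21/4b +257.143ms=3/4b
Σ=6b of 6 (175bpm 3/4) — PASS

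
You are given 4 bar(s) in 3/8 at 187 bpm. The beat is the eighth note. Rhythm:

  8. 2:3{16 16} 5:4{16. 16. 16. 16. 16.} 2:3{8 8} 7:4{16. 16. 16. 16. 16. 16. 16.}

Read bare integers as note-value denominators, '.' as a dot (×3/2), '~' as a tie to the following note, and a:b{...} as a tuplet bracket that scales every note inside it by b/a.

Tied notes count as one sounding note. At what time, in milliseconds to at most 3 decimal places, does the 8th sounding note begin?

note 8 onset = 27/5b = 1732.62ms

1. 0.0ms @ 0 + 481.283ms (3/2)
2. 481.283ms @ 3/2 + 240.642ms (3/4)
3. 721.925ms @ 9/4 + 240.642ms (3/4)
4. 962.567ms @ 3 + 192.513ms (3/5)
5. 1155.08ms @ 18/5 + 192.513ms (3/5)
6. 1347.594ms @ 21/5 + 192.513ms (3/5)
7. 1540.107ms @ 24/5 + 192.513ms (3/5)
8. 1732.62ms @ 27/5 + 192.513ms (3/5)
9. 1925.134ms @ 6 + 481.283ms (3/2)
10. 2406.417ms @ 15/2 + 481.283ms (3/2)
11. 2887.701ms @ 9 + 137.51ms (3/7)
12. 3025.21ms @ 66/7 + 137.51ms (3/7)
13. 3162.72ms @ 69/7 + 137.51ms (3/7)
14. 3300.229ms @ 72/7 + 137.51ms (3/7)
15. 3437.739ms @ 75/7 + 137.51ms (3/7)
16. 3575.248ms @ 78/7 + 137.51ms (3/7)
17. 3712.758ms @ 81/7 + 137.51ms (3/7)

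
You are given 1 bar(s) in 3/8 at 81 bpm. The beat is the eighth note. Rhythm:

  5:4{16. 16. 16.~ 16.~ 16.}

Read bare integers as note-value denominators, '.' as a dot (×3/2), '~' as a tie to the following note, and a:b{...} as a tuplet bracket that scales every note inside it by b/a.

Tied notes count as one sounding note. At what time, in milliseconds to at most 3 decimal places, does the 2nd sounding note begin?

note 2 onset = 3/5b = 444.444ms

1. 0.0ms @ 0 + 444.444ms (3/5)
2. 444.444ms @ 3/5 + 444.444ms (3/5)
3. 888.889ms @ 6/5 + 1333.333ms (9/5)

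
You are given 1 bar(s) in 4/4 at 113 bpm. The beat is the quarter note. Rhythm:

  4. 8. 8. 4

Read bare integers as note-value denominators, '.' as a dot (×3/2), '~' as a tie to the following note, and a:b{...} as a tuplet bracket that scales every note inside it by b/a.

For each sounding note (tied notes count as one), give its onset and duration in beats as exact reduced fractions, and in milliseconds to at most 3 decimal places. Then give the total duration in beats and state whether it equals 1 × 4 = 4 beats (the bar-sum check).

1) 0.0ms=0b +796.46ms=3/2b
2) 796.46ms=3/2b +398.23ms=3/4b
3) 1194.69ms=9/4b +398.23ms=3/4b
4) 1592.92ms=3b +530.973ms=1b
Σ=4b of 4 (113bpm 4/4) — PASS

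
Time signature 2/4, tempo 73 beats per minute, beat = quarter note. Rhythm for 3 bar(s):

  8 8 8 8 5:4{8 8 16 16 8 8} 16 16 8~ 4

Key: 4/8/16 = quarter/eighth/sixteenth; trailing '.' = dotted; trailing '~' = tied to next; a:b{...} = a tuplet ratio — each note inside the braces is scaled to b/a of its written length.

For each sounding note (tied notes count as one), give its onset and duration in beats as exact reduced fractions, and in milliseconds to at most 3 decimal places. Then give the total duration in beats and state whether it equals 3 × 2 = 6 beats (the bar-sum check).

1) 0.0ms=0b +410.959ms=1/2b
2) 410.959ms=1/2b +410.959ms=1/2b
3) 821.918ms=1b +410.959ms=1/2b
4) 1232.877ms=3/2b +410.959ms=1/2b
5) 1643.836ms=2b +328.767ms=2/5b
6) 1972.603ms=12/5b +328.767ms=2/5b
7) 2301.37ms=14/5b +164.384ms=1/5b
8) 2465.753ms=3b +164.384ms=1/5b
9) 2630.137ms=16/5b +328.767ms=2/5b
10) 2958.904ms=18/5b +328.767ms=2/5b
11) 3287.671ms=4b +205.479ms=1/4b
12) 3493.151ms=17/4b +205.479ms=1/4b
13) 3698.63ms=9/2b +1232.877ms=3/2b
Σ=6b of 6 (73bpm 2/4) — PASS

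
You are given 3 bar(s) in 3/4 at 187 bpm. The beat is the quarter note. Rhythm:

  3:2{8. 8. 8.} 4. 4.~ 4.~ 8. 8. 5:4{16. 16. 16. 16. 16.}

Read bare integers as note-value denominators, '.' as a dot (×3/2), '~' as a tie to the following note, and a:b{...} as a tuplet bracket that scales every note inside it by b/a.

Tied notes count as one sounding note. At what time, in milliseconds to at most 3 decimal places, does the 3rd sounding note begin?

1. 0.0ms @ 0 + 160.428ms (1/2)
2. 160.428ms @ 1/2 + 160.428ms (1/2)
3. 320.856ms @ 1 + 160.428ms (1/2)
4. 481.283ms @ 3/2 + 481.283ms (3/2)
5. 962.567ms @ 3 + 1203.209ms (15/4)
6. 2165.775ms @ 27/4 + 240.642ms (3/4)
7. 2406.417ms @ 15/2 + 96.257ms (3/10)
8. 2502.674ms @ 39/5 + 96.257ms (3/10)
9. 2598.93ms @ 81/10 + 96.257ms (3/10)
10. 2695.187ms @ 42/5 + 96.257ms (3/10)
11. 2791.444ms @ 87/10 + 96.257ms (3/10)

note 3 onset = 1b = 320.856ms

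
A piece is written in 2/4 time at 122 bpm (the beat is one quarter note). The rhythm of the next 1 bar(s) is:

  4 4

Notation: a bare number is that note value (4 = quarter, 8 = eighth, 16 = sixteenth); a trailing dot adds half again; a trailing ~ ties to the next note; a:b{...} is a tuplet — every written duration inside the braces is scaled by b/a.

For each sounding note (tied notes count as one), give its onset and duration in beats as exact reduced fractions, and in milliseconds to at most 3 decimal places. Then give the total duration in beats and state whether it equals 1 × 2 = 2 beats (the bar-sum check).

1) 0.0ms=0b +491.803ms=1b
2) 491.803ms=1b +491.803ms=1b
Σ=2b of 2 (122bpm 2/4) — PASS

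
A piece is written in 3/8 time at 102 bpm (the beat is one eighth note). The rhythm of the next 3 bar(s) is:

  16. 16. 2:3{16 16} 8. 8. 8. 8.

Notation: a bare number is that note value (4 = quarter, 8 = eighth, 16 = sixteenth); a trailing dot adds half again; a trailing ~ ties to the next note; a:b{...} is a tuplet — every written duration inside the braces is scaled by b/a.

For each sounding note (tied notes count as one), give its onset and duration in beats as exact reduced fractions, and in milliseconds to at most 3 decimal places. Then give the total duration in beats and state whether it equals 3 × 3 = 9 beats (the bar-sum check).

1) 0.0ms=0b +441.176ms=3/4b
2) 441.176ms=3/4b +441.176ms=3/4b
3) 882.353ms=3/2b +441.176ms=3/4b
4) 1323.529ms=9/4b +441.176ms=3/4b
5) 1764.706ms=3b +882.353ms=3/2b
6) 2647.059ms=9/2b +882.353ms=3/2b
7) 3529.412ms=6b +882.353ms=3/2b
8) 4411.765ms=15/2b +882.353ms=3/2b
Σ=9b of 9 (102bpm 3/8) — PASS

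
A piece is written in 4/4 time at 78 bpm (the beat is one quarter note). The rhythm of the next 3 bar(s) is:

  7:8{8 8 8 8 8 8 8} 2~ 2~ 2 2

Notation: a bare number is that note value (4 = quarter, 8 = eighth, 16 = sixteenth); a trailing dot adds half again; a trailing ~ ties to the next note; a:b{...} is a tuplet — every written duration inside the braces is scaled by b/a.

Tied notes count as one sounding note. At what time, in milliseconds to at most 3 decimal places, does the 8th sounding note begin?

note 8 onset = 4b = 3076.923ms

1. 0.0ms @ 0 + 439.56ms (4/7)
2. 439.56ms @ 4/7 + 439.56ms (4/7)
3. 879.121ms @ 8/7 + 439.56ms (4/7)
4. 1318.681ms @ 12/7 + 439.56ms (4/7)
5. 1758.242ms @ 16/7 + 439.56ms (4/7)
6. 2197.802ms @ 20/7 + 439.56ms (4/7)
7. 2637.363ms @ 24/7 + 439.56ms (4/7)
8. 3076.923ms @ 4 + 4615.385ms (6)
9. 7692.308ms @ 10 + 1538.462ms (2)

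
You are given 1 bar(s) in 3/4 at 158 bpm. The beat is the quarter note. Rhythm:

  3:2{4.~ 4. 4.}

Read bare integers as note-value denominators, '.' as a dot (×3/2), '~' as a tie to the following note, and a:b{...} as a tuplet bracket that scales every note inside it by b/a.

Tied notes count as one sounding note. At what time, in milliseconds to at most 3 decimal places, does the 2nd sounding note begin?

note 2 onset = 2b = 759.494ms

1. 0.0ms @ 0 + 759.494ms (2)
2. 759.494ms @ 2 + 379.747ms (1)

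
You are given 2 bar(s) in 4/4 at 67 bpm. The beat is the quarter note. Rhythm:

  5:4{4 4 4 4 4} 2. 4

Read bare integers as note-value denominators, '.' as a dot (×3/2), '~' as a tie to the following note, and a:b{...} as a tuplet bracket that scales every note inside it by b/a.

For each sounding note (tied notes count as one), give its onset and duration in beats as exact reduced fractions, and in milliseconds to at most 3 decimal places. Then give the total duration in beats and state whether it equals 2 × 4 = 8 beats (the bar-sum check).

1) 0.0ms=0b +716.418ms=4/5b
2) 716.418ms=4/5b +716.418ms=4/5b
3) 1432.836ms=8/5b +716.418ms=4/5b
4) 2149.254ms=12/5b +716.418ms=4/5b
5) 2865.672ms=16/5b +716.418ms=4/5b
6) 3582.09ms=4b +2686.567ms=3b
7) 6268.657ms=7b +895.522ms=1b
Σ=8b of 8 (67bpm 4/4) — PASS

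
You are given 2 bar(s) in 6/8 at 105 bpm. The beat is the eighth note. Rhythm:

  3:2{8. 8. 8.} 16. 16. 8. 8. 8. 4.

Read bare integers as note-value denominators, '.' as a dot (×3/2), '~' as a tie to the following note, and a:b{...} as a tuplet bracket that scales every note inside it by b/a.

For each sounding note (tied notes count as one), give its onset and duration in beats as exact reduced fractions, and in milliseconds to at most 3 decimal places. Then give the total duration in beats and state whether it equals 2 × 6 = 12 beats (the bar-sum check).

1) 0.0ms=0b +571.429ms=1b
2) 571.429ms=1b +571.429ms=1b
3) 1142.857ms=2b +571.429ms=1b
4) 1714.286ms=3b +428.571ms=3/4b
5) 2142.857ms=15/4b +428.571ms=3/4b
6) 2571.429ms=9/2b +857.143ms=3/2b
7) 3428.571ms=6b +857.143ms=3/2b
8) 4285.714ms=15/2b +857.143ms=3/2b
9) 5142.857ms=9b +1714.286ms=3b
Σ=12b of 12 (105bpm 6/8) — PASS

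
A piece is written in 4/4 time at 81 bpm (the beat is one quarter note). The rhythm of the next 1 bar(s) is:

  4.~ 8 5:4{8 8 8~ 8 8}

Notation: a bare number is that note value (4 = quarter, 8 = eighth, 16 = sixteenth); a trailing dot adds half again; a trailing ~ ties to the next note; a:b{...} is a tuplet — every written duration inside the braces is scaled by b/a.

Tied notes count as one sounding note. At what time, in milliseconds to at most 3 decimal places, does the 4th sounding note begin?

1. 0.0ms @ 0 + 1481.481ms (2)
2. 1481.481ms @ 2 + 296.296ms (2/5)
3. 1777.778ms @ 12/5 + 296.296ms (2/5)
4. 2074.074ms @ 14/5 + 592.593ms (4/5)
5. 2666.667ms @ 18/5 + 296.296ms (2/5)

note 4 onset = 14/5b = 2074.074ms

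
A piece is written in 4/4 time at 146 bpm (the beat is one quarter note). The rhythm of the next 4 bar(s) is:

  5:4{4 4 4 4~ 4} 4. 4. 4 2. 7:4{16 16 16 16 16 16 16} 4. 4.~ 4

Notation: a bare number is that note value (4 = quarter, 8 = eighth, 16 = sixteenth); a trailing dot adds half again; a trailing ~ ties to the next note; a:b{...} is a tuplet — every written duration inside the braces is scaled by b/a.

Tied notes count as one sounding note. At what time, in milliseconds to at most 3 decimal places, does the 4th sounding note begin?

note 4 onset = 12/5b = 986.301ms

1. 0.0ms @ 0 + 328.767ms (4/5)
2. 328.767ms @ 4/5 + 328.767ms (4/5)
3. 657.534ms @ 8/5 + 328.767ms (4/5)
4. 986.301ms @ 12/5 + 657.534ms (8/5)
5. 1643.836ms @ 4 + 616.438ms (3/2)
6. 2260.274ms @ 11/2 + 616.438ms (3/2)
7. 2876.712ms @ 7 + 410.959ms (1)
8. 3287.671ms @ 8 + 1232.877ms (3)
9. 4520.548ms @ 11 + 58.708ms (1/7)
10. 4579.256ms @ 78/7 + 58.708ms (1/7)
11. 4637.965ms @ 79/7 + 58.708ms (1/7)
12. 4696.673ms @ 80/7 + 58.708ms (1/7)
13. 4755.382ms @ 81/7 + 58.708ms (1/7)
14. 4814.09ms @ 82/7 + 58.708ms (1/7)
15. 4872.798ms @ 83/7 + 58.708ms (1/7)
16. 4931.507ms @ 12 + 616.438ms (3/2)
17. 5547.945ms @ 27/2 + 1027.397ms (5/2)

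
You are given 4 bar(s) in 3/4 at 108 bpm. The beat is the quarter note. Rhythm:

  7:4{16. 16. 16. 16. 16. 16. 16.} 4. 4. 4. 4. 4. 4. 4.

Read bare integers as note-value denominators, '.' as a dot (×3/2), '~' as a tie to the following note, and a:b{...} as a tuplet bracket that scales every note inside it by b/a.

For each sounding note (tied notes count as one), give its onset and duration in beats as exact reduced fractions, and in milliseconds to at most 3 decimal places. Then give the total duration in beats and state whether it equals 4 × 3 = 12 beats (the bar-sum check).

1) 0.0ms=0b +119.048ms=3/14b
2) 119.048ms=3/14b +119.048ms=3/14b
3) 238.095ms=3/7b +119.048ms=3/14b
4) 357.143ms=9/14b +119.048ms=3/14b
5) 476.19ms=6/7b +119.048ms=3/14b
6) 595.238ms=15/14b +119.048ms=3/14b
7) 714.286ms=9/7b +119.048ms=3/14b
8) 833.333ms=3/2b +833.333ms=3/2b
9) 1666.667ms=3b +833.333ms=3/2b
10) 2500.0ms=9/2b +833.333ms=3/2b
11) 3333.333ms=6b +833.333ms=3/2b
12) 4166.667ms=15/2b +833.333ms=3/2b
13) 5000.0ms=9b +833.333ms=3/2b
14) 5833.333ms=21/2b +833.333ms=3/2b
Σ=12b of 12 (108bpm 3/4) — PASS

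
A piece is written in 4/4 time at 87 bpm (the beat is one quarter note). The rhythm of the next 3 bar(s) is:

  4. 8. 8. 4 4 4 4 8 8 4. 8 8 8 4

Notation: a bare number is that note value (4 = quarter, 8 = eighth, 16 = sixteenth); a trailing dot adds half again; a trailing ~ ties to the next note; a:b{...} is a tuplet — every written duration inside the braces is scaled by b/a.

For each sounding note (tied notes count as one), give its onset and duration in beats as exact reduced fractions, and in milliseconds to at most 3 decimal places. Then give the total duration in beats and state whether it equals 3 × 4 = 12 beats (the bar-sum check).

1) 0.0ms=0b +1034.483ms=3/2b
2) 1034.483ms=3/2b +517.241ms=3/4b
3) 1551.724ms=9/4b +517.241ms=3/4b
4) 2068.966ms=3b +689.655ms=1b
5) 2758.621ms=4b +689.655ms=1b
6) 3448.276ms=5b +689.655ms=1b
7) 4137.931ms=6b +689.655ms=1b
8) 4827.586ms=7b +344.828ms=1/2b
9) 5172.414ms=15/2b +344.828ms=1/2b
10) 5517.241ms=8b +1034.483ms=3/2b
11) 6551.724ms=19/2b +344.828ms=1/2b
12) 6896.552ms=10b +344.828ms=1/2b
13) 7241.379ms=21/2b +344.828ms=1/2b
14) 7586.207ms=11b +689.655ms=1b
Σ=12b of 12 (87bpm 4/4) — PASS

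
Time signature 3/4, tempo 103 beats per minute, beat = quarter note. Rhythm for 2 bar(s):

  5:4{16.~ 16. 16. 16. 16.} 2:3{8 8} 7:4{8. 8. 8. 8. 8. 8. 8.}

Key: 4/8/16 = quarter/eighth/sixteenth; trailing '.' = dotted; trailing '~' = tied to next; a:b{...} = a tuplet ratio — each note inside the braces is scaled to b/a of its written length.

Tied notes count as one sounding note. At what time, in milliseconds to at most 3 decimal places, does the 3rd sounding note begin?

note 3 onset = 9/10b = 524.272ms

1. 0.0ms @ 0 + 349.515ms (3/5)
2. 349.515ms @ 3/5 + 174.757ms (3/10)
3. 524.272ms @ 9/10 + 174.757ms (3/10)
4. 699.029ms @ 6/5 + 174.757ms (3/10)
5. 873.786ms @ 3/2 + 436.893ms (3/4)
6. 1310.68ms @ 9/4 + 436.893ms (3/4)
7. 1747.573ms @ 3 + 249.653ms (3/7)
8. 1997.226ms @ 24/7 + 249.653ms (3/7)
9. 2246.879ms @ 27/7 + 249.653ms (3/7)
10. 2496.533ms @ 30/7 + 249.653ms (3/7)
11. 2746.186ms @ 33/7 + 249.653ms (3/7)
12. 2995.839ms @ 36/7 + 249.653ms (3/7)
13. 3245.492ms @ 39/7 + 249.653ms (3/7)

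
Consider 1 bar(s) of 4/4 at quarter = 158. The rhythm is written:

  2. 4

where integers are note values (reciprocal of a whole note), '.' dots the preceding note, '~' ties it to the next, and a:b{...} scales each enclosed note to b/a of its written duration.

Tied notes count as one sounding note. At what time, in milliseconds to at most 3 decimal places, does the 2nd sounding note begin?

1. 0.0ms @ 0 + 1139.241ms (3)
2. 1139.241ms @ 3 + 379.747ms (1)

note 2 onset = 3b = 1139.241ms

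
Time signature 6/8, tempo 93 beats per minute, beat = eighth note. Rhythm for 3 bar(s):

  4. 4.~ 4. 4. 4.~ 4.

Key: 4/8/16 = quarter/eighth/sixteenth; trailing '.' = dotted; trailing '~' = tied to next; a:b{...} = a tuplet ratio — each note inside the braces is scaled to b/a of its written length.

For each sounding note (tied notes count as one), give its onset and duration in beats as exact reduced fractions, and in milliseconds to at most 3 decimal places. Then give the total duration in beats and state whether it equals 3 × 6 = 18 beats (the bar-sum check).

1) 0.0ms=0b +1935.484ms=3b
2) 1935.484ms=3b +3870.968ms=6b
3) 5806.452ms=9b +1935.484ms=3b
4) 7741.935ms=12b +3870.968ms=6b
Σ=18b of 18 (93bpm 6/8) — PASS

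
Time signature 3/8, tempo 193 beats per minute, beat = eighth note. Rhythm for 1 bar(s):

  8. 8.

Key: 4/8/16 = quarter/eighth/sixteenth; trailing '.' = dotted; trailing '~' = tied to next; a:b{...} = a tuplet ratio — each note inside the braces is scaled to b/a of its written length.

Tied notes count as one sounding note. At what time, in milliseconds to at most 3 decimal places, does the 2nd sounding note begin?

note 2 onset = 3/2b = 466.321ms

1. 0.0ms @ 0 + 466.321ms (3/2)
2. 466.321ms @ 3/2 + 466.321ms (3/2)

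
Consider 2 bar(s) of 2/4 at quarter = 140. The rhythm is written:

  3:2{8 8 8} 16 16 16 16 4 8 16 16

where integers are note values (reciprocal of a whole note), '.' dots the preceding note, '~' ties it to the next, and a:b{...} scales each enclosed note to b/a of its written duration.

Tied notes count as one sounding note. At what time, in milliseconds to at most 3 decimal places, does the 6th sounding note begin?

1. 0.0ms @ 0 + 142.857ms (1/3)
2. 142.857ms @ 1/3 + 142.857ms (1/3)
3. 285.714ms @ 2/3 + 142.857ms (1/3)
4. 428.571ms @ 1 + 107.143ms (1/4)
5. 535.714ms @ 5/4 + 107.143ms (1/4)
6. 642.857ms @ 3/2 + 107.143ms (1/4)
7. 750.0ms @ 7/4 + 107.143ms (1/4)
8. 857.143ms @ 2 + 428.571ms (1)
9. 1285.714ms @ 3 + 214.286ms (1/2)
10. 1500.0ms @ 7/2 + 107.143ms (1/4)
11. 1607.143ms @ 15/4 + 107.143ms (1/4)

note 6 onset = 3/2b = 642.857ms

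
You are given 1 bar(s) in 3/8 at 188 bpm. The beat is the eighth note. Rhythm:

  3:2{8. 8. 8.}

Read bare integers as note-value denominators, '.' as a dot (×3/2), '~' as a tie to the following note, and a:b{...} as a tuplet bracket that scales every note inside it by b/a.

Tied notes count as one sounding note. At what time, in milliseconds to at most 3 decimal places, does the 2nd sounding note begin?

note 2 onset = 1b = 319.149ms

1. 0.0ms @ 0 + 319.149ms (1)
2. 319.149ms @ 1 + 319.149ms (1)
3. 638.298ms @ 2 + 319.149ms (1)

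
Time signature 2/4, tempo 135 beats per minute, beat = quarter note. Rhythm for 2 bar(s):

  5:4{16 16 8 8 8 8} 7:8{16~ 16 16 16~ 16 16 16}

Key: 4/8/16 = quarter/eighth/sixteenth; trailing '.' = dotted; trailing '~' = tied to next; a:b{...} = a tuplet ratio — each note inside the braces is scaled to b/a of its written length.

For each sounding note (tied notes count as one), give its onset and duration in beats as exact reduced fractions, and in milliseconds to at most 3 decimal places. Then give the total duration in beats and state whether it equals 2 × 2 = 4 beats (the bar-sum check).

1) 0.0ms=0b +88.889ms=1/5b
2) 88.889ms=1/5b +88.889ms=1/5b
3) 177.778ms=2/5b +177.778ms=2/5b
4) 355.556ms=4/5b +177.778ms=2/5b
5) 533.333ms=6/5b +177.778ms=2/5b
6) 711.111ms=8/5b +177.778ms=2/5b
7) 888.889ms=2b +253.968ms=4/7b
8) 1142.857ms=18/7b +126.984ms=2/7b
9) 1269.841ms=20/7b +253.968ms=4/7b
10) 1523.81ms=24/7b +126.984ms=2/7b
11) 1650.794ms=26/7b +126.984ms=2/7b
Σ=4b of 4 (135bpm 2/4) — PASS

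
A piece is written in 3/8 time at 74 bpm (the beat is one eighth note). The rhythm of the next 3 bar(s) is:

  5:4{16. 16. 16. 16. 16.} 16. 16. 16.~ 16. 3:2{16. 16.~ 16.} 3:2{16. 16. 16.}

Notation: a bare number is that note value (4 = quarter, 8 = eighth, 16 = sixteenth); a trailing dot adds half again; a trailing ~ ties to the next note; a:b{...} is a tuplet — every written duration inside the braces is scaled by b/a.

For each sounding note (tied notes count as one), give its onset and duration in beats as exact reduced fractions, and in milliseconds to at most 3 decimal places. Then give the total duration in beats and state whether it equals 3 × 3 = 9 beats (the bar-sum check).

1) 0.0ms=0b +486.486ms=3/5b
2) 486.486ms=3/5b +486.486ms=3/5b
3) 972.973ms=6/5b +486.486ms=3/5b
4) 1459.459ms=9/5b +486.486ms=3/5b
5) 1945.946ms=12/5b +486.486ms=3/5b
6) 2432.432ms=3b +608.108ms=3/4b
7) 3040.541ms=15/4b +608.108ms=3/4b
8) 3648.649ms=9/2b +1216.216ms=3/2b
9) 4864.865ms=6b +405.405ms=1/2b
10) 5270.27ms=13/2b +810.811ms=1b
11) 6081.081ms=15/2b +405.405ms=1/2b
12) 6486.486ms=8b +405.405ms=1/2b
13) 6891.892ms=17/2b +405.405ms=1/2b
Σ=9b of 9 (74bpm 3/8) — PASS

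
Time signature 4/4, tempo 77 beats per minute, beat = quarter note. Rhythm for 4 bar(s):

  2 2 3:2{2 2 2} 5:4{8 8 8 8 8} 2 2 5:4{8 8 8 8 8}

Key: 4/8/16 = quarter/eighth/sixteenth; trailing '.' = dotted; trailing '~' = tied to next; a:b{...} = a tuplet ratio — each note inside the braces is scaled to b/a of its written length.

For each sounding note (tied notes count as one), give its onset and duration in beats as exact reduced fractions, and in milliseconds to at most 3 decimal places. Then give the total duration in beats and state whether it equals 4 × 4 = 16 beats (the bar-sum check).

1) 0.0ms=0b +1558.442ms=2b
2) 1558.442ms=2b +1558.442ms=2b
3) 3116.883ms=4b +1038.961ms=4/3b
4) 4155.844ms=16/3b +1038.961ms=4/3b
5) 5194.805ms=20/3b +1038.961ms=4/3b
6) 6233.766ms=8b +311.688ms=2/5b
7) 6545.455ms=42/5b +311.688ms=2/5b
8) 6857.143ms=44/5b +311.688ms=2/5b
9) 7168.831ms=46/5b +311.688ms=2/5b
10) 7480.519ms=48/5b +311.688ms=2/5b
11) 7792.208ms=10b +1558.442ms=2b
12) 9350.649ms=12b +1558.442ms=2b
13) 10909.091ms=14b +311.688ms=2/5b
14) 11220.779ms=72/5b +311.688ms=2/5b
15) 11532.468ms=74/5b +311.688ms=2/5b
16) 11844.156ms=76/5b +311.688ms=2/5b
17) 12155.844ms=78/5b +311.688ms=2/5b
Σ=16b of 16 (77bpm 4/4) — PASS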